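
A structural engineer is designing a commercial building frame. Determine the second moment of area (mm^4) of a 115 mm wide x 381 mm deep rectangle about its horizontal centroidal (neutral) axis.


I = b * h^3 / 12
= 115 * 381^3 / 12
= 115 * 55306341 / 12
= 530019101.25 mm^4

530019101.25 mm^4


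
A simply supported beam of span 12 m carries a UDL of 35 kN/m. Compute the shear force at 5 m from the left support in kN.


R_A = w * L / 2 = 35 * 12 / 2 = 210.0 kN
V(x) = R_A - w * x = 210.0 - 35 * 5
= 35.0 kN

35.0 kN


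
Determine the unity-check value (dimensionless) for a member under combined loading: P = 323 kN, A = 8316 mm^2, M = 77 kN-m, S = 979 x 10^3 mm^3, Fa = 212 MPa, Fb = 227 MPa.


f_a = P / A = 323000.0 / 8316 = 38.8408 MPa
f_b = M / S = 77000000.0 / 979000.0 = 78.6517 MPa
Ratio = f_a / Fa + f_b / Fb
= 38.8408 / 212 + 78.6517 / 227
= 0.5297 (dimensionless)

0.5297 (dimensionless)


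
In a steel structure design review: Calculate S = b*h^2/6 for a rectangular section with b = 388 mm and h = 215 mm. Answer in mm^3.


S = b * h^2 / 6
= 388 * 215^2 / 6
= 388 * 46225 / 6
= 2989216.67 mm^3

2989216.67 mm^3


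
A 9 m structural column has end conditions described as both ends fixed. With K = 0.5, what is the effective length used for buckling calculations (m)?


L_eff = K * L
= 0.5 * 9
= 4.5 m

4.5 m


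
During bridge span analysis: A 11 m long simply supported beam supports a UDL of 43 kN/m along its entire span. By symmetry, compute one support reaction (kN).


Total load = w * L = 43 * 11 = 473 kN
By symmetry, each reaction R = total / 2 = 473 / 2 = 236.5 kN

236.5 kN


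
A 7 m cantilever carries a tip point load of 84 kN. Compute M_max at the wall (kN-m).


For a cantilever with a point load at the free end:
M_max = P * L = 84 * 7 = 588 kN-m

588 kN-m


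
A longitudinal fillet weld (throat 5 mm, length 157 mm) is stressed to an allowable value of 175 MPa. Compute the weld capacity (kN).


Strength = throat * length * allowable stress
= 5 * 157 * 175 N
= 137375 N
= 137.38 kN

137.38 kN


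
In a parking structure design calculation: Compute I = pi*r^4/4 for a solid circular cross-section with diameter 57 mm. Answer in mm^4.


r = d / 2 = 57 / 2 = 28.5 mm
I = pi * r^4 / 4 = pi * 28.5^4 / 4
= 518166.49 mm^4

518166.49 mm^4


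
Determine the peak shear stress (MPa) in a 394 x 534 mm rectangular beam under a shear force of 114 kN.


A = b * h = 394 * 534 = 210396 mm^2
V = 114 kN = 114000.0 N
tau_max = 1.5 * V / A = 1.5 * 114000.0 / 210396
= 0.8128 MPa

0.8128 MPa


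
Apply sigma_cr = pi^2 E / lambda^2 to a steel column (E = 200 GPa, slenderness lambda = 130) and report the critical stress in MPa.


sigma_cr = pi^2 * E / lambda^2
= 9.8696 * 200000.0 / 130^2
= 9.8696 * 200000.0 / 16900
= 116.8001 MPa

116.8001 MPa


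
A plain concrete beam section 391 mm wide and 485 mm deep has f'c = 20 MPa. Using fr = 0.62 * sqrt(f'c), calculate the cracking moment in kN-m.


fr = 0.62 * sqrt(20) = 0.62 * 4.4721 = 2.7727 MPa
I = 391 * 485^3 / 12 = 3717241072.92 mm^4
y_t = 242.5 mm
M_cr = fr * I / y_t = 2.7727 * 3717241072.92 / 242.5 N-mm
= 42.5026 kN-m

42.5026 kN-m


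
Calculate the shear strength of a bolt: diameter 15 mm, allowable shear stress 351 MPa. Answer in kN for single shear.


A = pi * d^2 / 4 = pi * 15^2 / 4 = 176.7146 mm^2
V = f_v * A / 1000 = 351 * 176.7146 / 1000
= 62.0268 kN

62.0268 kN


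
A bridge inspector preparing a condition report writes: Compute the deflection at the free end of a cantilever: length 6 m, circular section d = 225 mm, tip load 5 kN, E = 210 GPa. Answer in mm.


I = pi * d^4 / 64 = pi * 225^4 / 64 = 125805599.37 mm^4
L = 6000.0 mm, P = 5000.0 N, E = 210000.0 MPa
delta = P * L^3 / (3 * E * I)
= 5000.0 * 6000.0^3 / (3 * 210000.0 * 125805599.37)
= 13.6265 mm

13.6265 mm


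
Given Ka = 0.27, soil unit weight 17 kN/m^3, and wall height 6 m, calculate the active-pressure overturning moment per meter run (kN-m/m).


Pa = 0.5 * Ka * gamma * H^2
= 0.5 * 0.27 * 17 * 6^2
= 82.62 kN/m
Arm = H / 3 = 6 / 3 = 2.0 m
Mo = Pa * arm = Pa * H / 3 = 82.62 * 6 / 3 = 165.24 kN-m/m

165.24 kN-m/m


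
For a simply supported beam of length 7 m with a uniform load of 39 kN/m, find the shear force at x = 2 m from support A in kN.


R_A = w * L / 2 = 39 * 7 / 2 = 136.5 kN
V(x) = R_A - w * x = 136.5 - 39 * 2
= 58.5 kN

58.5 kN


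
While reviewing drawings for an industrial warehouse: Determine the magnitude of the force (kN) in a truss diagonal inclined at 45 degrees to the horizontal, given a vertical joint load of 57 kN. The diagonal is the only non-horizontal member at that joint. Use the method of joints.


At the joint, only the diagonal has a vertical component, so vertical equilibrium gives:
F * sin(45) = 57
F = 57 / sin(45)
= 57 / 0.707107
= 80.61 kN

80.61 kN


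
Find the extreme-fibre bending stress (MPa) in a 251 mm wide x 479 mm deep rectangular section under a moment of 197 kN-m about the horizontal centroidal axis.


I = b * h^3 / 12 = 251 * 479^3 / 12 = 2298788499.08 mm^4
y = h / 2 = 479 / 2 = 239.5 mm
M = 197 kN-m = 197000000.0 N-mm
sigma = M * y / I = 197000000.0 * 239.5 / 2298788499.08
= 20.52 MPa

20.52 MPa


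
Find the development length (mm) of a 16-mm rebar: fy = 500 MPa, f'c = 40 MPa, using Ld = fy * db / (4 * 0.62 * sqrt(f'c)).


Ld = (fy * db) / (4 * 0.62 * sqrt(f'c))
= (500 * 16) / (4 * 0.62 * sqrt(40))
= 8000 / 15.6849
= 510.04 mm

510.04 mm


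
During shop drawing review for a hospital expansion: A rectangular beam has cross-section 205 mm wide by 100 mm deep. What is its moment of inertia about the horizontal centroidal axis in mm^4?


I = b * h^3 / 12
= 205 * 100^3 / 12
= 205 * 1000000 / 12
= 17083333.33 mm^4

17083333.33 mm^4


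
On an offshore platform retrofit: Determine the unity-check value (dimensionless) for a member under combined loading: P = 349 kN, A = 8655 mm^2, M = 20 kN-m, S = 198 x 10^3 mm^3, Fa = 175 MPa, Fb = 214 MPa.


f_a = P / A = 349000.0 / 8655 = 40.3235 MPa
f_b = M / S = 20000000.0 / 198000.0 = 101.0101 MPa
Ratio = f_a / Fa + f_b / Fb
= 40.3235 / 175 + 101.0101 / 214
= 0.7024 (dimensionless)

0.7024 (dimensionless)


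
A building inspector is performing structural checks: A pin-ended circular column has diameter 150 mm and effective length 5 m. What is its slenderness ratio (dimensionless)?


Radius of gyration r = d / 4 = 150 / 4 = 37.5 mm
L_eff = 5000.0 mm
Slenderness ratio = L / r = 5000.0 / 37.5 = 133.33 (dimensionless)

133.33 (dimensionless)


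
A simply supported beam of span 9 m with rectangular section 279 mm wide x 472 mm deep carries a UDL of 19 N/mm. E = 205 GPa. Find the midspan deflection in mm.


I = 279 * 472^3 / 12 = 2444831616.0 mm^4
L = 9000.0 mm, w = 19 N/mm, E = 205000.0 MPa
delta = 5 * w * L^4 / (384 * E * I)
= 5 * 19 * 9000.0^4 / (384 * 205000.0 * 2444831616.0)
= 3.2386 mm

3.2386 mm


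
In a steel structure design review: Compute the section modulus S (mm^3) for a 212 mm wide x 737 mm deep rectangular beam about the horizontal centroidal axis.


S = b * h^2 / 6
= 212 * 737^2 / 6
= 212 * 543169 / 6
= 19191971.33 mm^3

19191971.33 mm^3


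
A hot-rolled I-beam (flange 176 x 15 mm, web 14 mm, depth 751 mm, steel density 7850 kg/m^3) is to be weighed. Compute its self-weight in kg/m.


A_flanges = 2 * 176 * 15 = 5280 mm^2
A_web = (751 - 2 * 15) * 14 = 10094 mm^2
A_total = 5280 + 10094 = 15374 mm^2 = 0.015374 m^2
Weight = rho * A = 7850 * 0.015374 = 120.6859 kg/m

120.6859 kg/m


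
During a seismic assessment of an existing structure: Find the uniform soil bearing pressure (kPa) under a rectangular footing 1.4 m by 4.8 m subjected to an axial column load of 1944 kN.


A = 1.4 * 4.8 = 6.72 m^2
q = P / A = 1944 / 6.72
= 289.2857 kPa

289.2857 kPa


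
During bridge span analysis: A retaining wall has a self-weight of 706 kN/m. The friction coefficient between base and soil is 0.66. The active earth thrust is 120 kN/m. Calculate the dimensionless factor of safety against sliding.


Resisting force = mu * W = 0.66 * 706 = 465.96 kN/m
FOS = Resisting / Driving = 465.96 / 120
= 3.883 (dimensionless)

3.883 (dimensionless)


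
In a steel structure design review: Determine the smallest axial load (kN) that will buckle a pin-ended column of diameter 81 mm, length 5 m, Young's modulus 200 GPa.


I = pi * d^4 / 64 = 2113050.98 mm^4
L = 5000.0 mm
P_cr = pi^2 * E * I / L^2
= 9.8696 * 200000.0 * 2113050.98 / 5000.0^2
= 166839.82 N = 166.8398 kN

166.8398 kN


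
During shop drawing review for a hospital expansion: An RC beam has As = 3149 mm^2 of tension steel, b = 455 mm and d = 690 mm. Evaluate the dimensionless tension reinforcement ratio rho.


rho = As / (b * d)
= 3149 / (455 * 690)
= 3149 / 313950
= 0.01003 (dimensionless)

0.01003 (dimensionless)


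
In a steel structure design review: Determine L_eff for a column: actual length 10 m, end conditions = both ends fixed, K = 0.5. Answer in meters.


L_eff = K * L
= 0.5 * 10
= 5.0 m

5.0 m


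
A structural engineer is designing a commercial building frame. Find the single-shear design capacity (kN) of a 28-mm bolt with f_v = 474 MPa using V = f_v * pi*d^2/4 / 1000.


A = pi * d^2 / 4 = pi * 28^2 / 4 = 615.7522 mm^2
V = f_v * A / 1000 = 474 * 615.7522 / 1000
= 291.8665 kN

291.8665 kN


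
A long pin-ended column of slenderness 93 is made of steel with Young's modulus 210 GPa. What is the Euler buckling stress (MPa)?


sigma_cr = pi^2 * E / lambda^2
= 9.8696 * 210000.0 / 93^2
= 9.8696 * 210000.0 / 8649
= 239.6366 MPa

239.6366 MPa


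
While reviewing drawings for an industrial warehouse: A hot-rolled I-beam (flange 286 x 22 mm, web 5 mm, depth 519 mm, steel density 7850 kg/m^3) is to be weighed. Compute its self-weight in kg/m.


A_flanges = 2 * 286 * 22 = 12584 mm^2
A_web = (519 - 2 * 22) * 5 = 2375 mm^2
A_total = 12584 + 2375 = 14959 mm^2 = 0.014959 m^2
Weight = rho * A = 7850 * 0.014959 = 117.4282 kg/m

117.4282 kg/m


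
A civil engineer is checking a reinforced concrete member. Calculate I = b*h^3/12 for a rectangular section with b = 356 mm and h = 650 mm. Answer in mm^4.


I = b * h^3 / 12
= 356 * 650^3 / 12
= 356 * 274625000 / 12
= 8147208333.33 mm^4

8147208333.33 mm^4


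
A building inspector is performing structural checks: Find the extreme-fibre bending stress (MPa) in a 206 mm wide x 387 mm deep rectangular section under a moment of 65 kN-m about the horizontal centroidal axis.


I = b * h^3 / 12 = 206 * 387^3 / 12 = 994990351.5 mm^4
y = h / 2 = 387 / 2 = 193.5 mm
M = 65 kN-m = 65000000.0 N-mm
sigma = M * y / I = 65000000.0 * 193.5 / 994990351.5
= 12.64 MPa

12.64 MPa


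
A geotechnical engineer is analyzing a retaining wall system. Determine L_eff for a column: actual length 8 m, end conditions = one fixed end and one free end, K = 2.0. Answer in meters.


L_eff = K * L
= 2.0 * 8
= 16.0 m

16.0 m


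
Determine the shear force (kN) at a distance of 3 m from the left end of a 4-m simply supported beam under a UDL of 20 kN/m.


R_A = w * L / 2 = 20 * 4 / 2 = 40.0 kN
V(x) = R_A - w * x = 40.0 - 20 * 3
= -20.0 kN

-20.0 kN


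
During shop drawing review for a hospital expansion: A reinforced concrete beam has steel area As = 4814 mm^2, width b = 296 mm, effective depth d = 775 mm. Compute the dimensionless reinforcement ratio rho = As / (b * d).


rho = As / (b * d)
= 4814 / (296 * 775)
= 4814 / 229400
= 0.020985 (dimensionless)

0.020985 (dimensionless)


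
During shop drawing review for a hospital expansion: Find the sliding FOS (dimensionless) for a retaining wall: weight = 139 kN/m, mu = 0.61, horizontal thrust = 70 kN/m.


Resisting force = mu * W = 0.61 * 139 = 84.79 kN/m
FOS = Resisting / Driving = 84.79 / 70
= 1.2113 (dimensionless)

1.2113 (dimensionless)


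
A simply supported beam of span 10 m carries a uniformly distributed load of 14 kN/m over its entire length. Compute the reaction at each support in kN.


Total load = w * L = 14 * 10 = 140 kN
By symmetry, each reaction R = total / 2 = 140 / 2 = 70.0 kN

70.0 kN


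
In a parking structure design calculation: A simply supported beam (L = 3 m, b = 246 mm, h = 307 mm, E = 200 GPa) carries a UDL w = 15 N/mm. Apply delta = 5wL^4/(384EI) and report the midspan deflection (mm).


I = 246 * 307^3 / 12 = 593156081.5 mm^4
L = 3000.0 mm, w = 15 N/mm, E = 200000.0 MPa
delta = 5 * w * L^4 / (384 * E * I)
= 5 * 15 * 3000.0^4 / (384 * 200000.0 * 593156081.5)
= 0.1334 mm

0.1334 mm


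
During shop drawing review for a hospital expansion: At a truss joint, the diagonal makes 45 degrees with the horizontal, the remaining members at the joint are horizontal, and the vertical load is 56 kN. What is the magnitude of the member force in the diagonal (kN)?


At the joint, only the diagonal has a vertical component, so vertical equilibrium gives:
F * sin(45) = 56
F = 56 / sin(45)
= 56 / 0.707107
= 79.2 kN

79.2 kN


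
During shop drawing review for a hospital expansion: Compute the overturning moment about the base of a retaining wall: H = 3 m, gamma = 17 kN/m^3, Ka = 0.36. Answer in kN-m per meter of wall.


Pa = 0.5 * Ka * gamma * H^2
= 0.5 * 0.36 * 17 * 3^2
= 27.54 kN/m
Arm = H / 3 = 3 / 3 = 1.0 m
Mo = Pa * arm = Pa * H / 3 = 27.54 * 3 / 3 = 27.54 kN-m/m

27.54 kN-m/m


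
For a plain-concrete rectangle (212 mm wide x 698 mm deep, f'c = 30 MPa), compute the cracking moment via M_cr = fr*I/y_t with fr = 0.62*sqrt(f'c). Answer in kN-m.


fr = 0.62 * sqrt(30) = 0.62 * 5.4772 = 3.3959 MPa
I = 212 * 698^3 / 12 = 6007874925.33 mm^4
y_t = 349.0 mm
M_cr = fr * I / y_t = 3.3959 * 6007874925.33 / 349.0 N-mm
= 58.4585 kN-m

58.4585 kN-m


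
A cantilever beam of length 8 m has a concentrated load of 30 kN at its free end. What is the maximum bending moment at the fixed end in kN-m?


For a cantilever with a point load at the free end:
M_max = P * L = 30 * 8 = 240 kN-m

240 kN-m


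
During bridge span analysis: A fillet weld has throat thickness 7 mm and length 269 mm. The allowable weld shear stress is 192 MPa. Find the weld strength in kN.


Strength = throat * length * allowable stress
= 7 * 269 * 192 N
= 361536 N
= 361.54 kN

361.54 kN


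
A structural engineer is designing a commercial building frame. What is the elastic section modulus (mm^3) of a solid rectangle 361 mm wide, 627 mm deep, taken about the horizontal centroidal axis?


S = b * h^2 / 6
= 361 * 627^2 / 6
= 361 * 393129 / 6
= 23653261.5 mm^3

23653261.5 mm^3


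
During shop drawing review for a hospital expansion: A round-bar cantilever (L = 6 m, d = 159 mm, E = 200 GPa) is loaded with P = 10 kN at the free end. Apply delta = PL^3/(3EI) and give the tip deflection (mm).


I = pi * d^4 / 64 = pi * 159^4 / 64 = 31373169.51 mm^4
L = 6000.0 mm, P = 10000.0 N, E = 200000.0 MPa
delta = P * L^3 / (3 * E * I)
= 10000.0 * 6000.0^3 / (3 * 200000.0 * 31373169.51)
= 114.7477 mm

114.7477 mm


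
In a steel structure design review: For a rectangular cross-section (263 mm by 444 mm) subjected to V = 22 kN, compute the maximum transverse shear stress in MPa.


A = b * h = 263 * 444 = 116772 mm^2
V = 22 kN = 22000.0 N
tau_max = 1.5 * V / A = 1.5 * 22000.0 / 116772
= 0.2826 MPa

0.2826 MPa


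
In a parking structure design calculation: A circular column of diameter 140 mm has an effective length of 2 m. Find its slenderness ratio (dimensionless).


Radius of gyration r = d / 4 = 140 / 4 = 35.0 mm
L_eff = 2000.0 mm
Slenderness ratio = L / r = 2000.0 / 35.0 = 57.14 (dimensionless)

57.14 (dimensionless)


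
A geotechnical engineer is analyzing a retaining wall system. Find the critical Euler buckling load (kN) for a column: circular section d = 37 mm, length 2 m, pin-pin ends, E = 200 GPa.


I = pi * d^4 / 64 = 91997.66 mm^4
L = 2000.0 mm
P_cr = pi^2 * E * I / L^2
= 9.8696 * 200000.0 * 91997.66 / 2000.0^2
= 45399.03 N = 45.399 kN

45.399 kN


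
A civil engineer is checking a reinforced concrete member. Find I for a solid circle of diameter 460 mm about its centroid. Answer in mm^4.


r = d / 2 = 460 / 2 = 230.0 mm
I = pi * r^4 / 4 = pi * 230.0^4 / 4
= 2197866074.43 mm^4

2197866074.43 mm^4


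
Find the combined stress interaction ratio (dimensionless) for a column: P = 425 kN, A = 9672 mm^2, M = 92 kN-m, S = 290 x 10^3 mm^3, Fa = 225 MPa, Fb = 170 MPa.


f_a = P / A = 425000.0 / 9672 = 43.9413 MPa
f_b = M / S = 92000000.0 / 290000.0 = 317.2414 MPa
Ratio = f_a / Fa + f_b / Fb
= 43.9413 / 225 + 317.2414 / 170
= 2.0614 (dimensionless)

2.0614 (dimensionless)


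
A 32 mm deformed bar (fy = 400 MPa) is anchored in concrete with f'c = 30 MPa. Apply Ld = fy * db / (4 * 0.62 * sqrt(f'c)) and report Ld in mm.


Ld = (fy * db) / (4 * 0.62 * sqrt(f'c))
= (400 * 32) / (4 * 0.62 * sqrt(30))
= 12800 / 13.5835
= 942.32 mm

942.32 mm


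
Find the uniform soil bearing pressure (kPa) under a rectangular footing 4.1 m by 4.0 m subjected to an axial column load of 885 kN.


A = 4.1 * 4.0 = 16.4 m^2
q = P / A = 885 / 16.4
= 53.9634 kPa

53.9634 kPa


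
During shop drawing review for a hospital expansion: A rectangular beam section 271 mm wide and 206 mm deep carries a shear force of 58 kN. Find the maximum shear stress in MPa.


A = b * h = 271 * 206 = 55826 mm^2
V = 58 kN = 58000.0 N
tau_max = 1.5 * V / A = 1.5 * 58000.0 / 55826
= 1.5584 MPa

1.5584 MPa


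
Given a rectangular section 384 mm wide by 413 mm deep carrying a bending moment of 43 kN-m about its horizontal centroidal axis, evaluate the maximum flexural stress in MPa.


I = b * h^3 / 12 = 384 * 413^3 / 12 = 2254239904.0 mm^4
y = h / 2 = 413 / 2 = 206.5 mm
M = 43 kN-m = 43000000.0 N-mm
sigma = M * y / I = 43000000.0 * 206.5 / 2254239904.0
= 3.94 MPa

3.94 MPa


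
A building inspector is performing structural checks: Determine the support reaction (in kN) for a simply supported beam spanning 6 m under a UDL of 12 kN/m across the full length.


Total load = w * L = 12 * 6 = 72 kN
By symmetry, each reaction R = total / 2 = 72 / 2 = 36.0 kN

36.0 kN


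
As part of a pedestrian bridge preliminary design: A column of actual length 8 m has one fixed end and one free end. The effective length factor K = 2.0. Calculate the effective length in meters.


L_eff = K * L
= 2.0 * 8
= 16.0 m

16.0 m


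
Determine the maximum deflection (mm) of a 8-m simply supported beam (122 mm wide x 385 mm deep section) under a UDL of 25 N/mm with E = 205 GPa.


I = 122 * 385^3 / 12 = 580177354.17 mm^4
L = 8000.0 mm, w = 25 N/mm, E = 205000.0 MPa
delta = 5 * w * L^4 / (384 * E * I)
= 5 * 25 * 8000.0^4 / (384 * 205000.0 * 580177354.17)
= 11.2105 mm

11.2105 mm


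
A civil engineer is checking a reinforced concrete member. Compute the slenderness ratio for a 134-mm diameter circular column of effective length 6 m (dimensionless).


Radius of gyration r = d / 4 = 134 / 4 = 33.5 mm
L_eff = 6000.0 mm
Slenderness ratio = L / r = 6000.0 / 33.5 = 179.1 (dimensionless)

179.1 (dimensionless)


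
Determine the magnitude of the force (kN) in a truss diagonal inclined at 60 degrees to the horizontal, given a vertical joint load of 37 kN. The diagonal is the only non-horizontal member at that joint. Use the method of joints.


At the joint, only the diagonal has a vertical component, so vertical equilibrium gives:
F * sin(60) = 37
F = 37 / sin(60)
= 37 / 0.866025
= 42.72 kN

42.72 kN


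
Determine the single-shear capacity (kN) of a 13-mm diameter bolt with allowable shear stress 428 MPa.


A = pi * d^2 / 4 = pi * 13^2 / 4 = 132.7323 mm^2
V = f_v * A / 1000 = 428 * 132.7323 / 1000
= 56.8094 kN

56.8094 kN


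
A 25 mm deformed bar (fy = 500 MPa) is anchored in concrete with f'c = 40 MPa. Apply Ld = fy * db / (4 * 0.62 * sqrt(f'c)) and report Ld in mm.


Ld = (fy * db) / (4 * 0.62 * sqrt(f'c))
= (500 * 25) / (4 * 0.62 * sqrt(40))
= 12500 / 15.6849
= 796.94 mm

796.94 mm


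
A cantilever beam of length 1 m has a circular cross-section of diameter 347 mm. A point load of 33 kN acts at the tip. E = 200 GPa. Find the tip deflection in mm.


I = pi * d^4 / 64 = pi * 347^4 / 64 = 711684976.18 mm^4
L = 1000.0 mm, P = 33000.0 N, E = 200000.0 MPa
delta = P * L^3 / (3 * E * I)
= 33000.0 * 1000.0^3 / (3 * 200000.0 * 711684976.18)
= 0.0773 mm

0.0773 mm


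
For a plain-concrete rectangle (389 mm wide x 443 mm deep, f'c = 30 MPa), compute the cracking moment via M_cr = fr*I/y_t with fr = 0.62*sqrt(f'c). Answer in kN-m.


fr = 0.62 * sqrt(30) = 0.62 * 5.4772 = 3.3959 MPa
I = 389 * 443^3 / 12 = 2818250118.58 mm^4
y_t = 221.5 mm
M_cr = fr * I / y_t = 3.3959 * 2818250118.58 / 221.5 N-mm
= 43.2074 kN-m

43.2074 kN-m


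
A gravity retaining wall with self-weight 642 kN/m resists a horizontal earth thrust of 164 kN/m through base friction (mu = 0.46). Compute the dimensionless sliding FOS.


Resisting force = mu * W = 0.46 * 642 = 295.32 kN/m
FOS = Resisting / Driving = 295.32 / 164
= 1.8007 (dimensionless)

1.8007 (dimensionless)


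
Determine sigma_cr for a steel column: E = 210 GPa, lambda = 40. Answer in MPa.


sigma_cr = pi^2 * E / lambda^2
= 9.8696 * 210000.0 / 40^2
= 9.8696 * 210000.0 / 1600
= 1295.3856 MPa

1295.3856 MPa


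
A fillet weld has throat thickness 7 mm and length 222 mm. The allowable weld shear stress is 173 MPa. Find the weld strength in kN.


Strength = throat * length * allowable stress
= 7 * 222 * 173 N
= 268842 N
= 268.84 kN

268.84 kN


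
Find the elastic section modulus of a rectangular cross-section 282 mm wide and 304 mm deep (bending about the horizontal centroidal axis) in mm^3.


S = b * h^2 / 6
= 282 * 304^2 / 6
= 282 * 92416 / 6
= 4343552.0 mm^3

4343552.0 mm^3


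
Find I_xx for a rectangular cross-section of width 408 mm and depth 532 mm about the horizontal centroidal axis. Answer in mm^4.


I = b * h^3 / 12
= 408 * 532^3 / 12
= 408 * 150568768 / 12
= 5119338112.0 mm^4

5119338112.0 mm^4


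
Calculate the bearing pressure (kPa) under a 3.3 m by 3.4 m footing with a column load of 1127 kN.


A = 3.3 * 3.4 = 11.22 m^2
q = P / A = 1127 / 11.22
= 100.4456 kPa

100.4456 kPa


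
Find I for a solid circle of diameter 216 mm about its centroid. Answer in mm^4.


r = d / 2 = 216 / 2 = 108.0 mm
I = pi * r^4 / 4 = pi * 108.0^4 / 4
= 106852553.05 mm^4

106852553.05 mm^4


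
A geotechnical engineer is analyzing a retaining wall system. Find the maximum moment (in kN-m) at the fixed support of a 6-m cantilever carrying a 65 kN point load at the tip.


For a cantilever with a point load at the free end:
M_max = P * L = 65 * 6 = 390 kN-m

390 kN-m


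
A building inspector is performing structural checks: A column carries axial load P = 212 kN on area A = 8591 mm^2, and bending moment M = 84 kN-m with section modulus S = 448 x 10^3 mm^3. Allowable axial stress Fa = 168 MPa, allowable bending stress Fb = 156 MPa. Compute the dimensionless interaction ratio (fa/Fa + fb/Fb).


f_a = P / A = 212000.0 / 8591 = 24.677 MPa
f_b = M / S = 84000000.0 / 448000.0 = 187.5 MPa
Ratio = f_a / Fa + f_b / Fb
= 24.677 / 168 + 187.5 / 156
= 1.3488 (dimensionless)

1.3488 (dimensionless)


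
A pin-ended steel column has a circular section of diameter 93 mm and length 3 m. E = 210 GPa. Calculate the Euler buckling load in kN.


I = pi * d^4 / 64 = 3671991.72 mm^4
L = 3000.0 mm
P_cr = pi^2 * E * I / L^2
= 9.8696 * 210000.0 * 3671991.72 / 3000.0^2
= 845625.8 N = 845.6258 kN

845.6258 kN


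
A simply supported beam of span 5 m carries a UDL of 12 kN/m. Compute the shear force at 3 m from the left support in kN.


R_A = w * L / 2 = 12 * 5 / 2 = 30.0 kN
V(x) = R_A - w * x = 30.0 - 12 * 3
= -6.0 kN

-6.0 kN


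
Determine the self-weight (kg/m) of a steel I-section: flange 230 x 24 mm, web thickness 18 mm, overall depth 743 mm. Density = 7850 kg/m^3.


A_flanges = 2 * 230 * 24 = 11040 mm^2
A_web = (743 - 2 * 24) * 18 = 12510 mm^2
A_total = 11040 + 12510 = 23550 mm^2 = 0.023550 m^2
Weight = rho * A = 7850 * 0.023550 = 184.8675 kg/m

184.8675 kg/m


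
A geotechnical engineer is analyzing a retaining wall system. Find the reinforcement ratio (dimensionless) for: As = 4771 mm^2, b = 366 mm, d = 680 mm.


rho = As / (b * d)
= 4771 / (366 * 680)
= 4771 / 248880
= 0.01917 (dimensionless)

0.01917 (dimensionless)


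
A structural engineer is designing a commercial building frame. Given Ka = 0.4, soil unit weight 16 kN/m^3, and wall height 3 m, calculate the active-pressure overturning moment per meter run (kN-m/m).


Pa = 0.5 * Ka * gamma * H^2
= 0.5 * 0.4 * 16 * 3^2
= 28.8 kN/m
Arm = H / 3 = 3 / 3 = 1.0 m
Mo = Pa * arm = Pa * H / 3 = 28.8 * 3 / 3 = 28.8 kN-m/m

28.8 kN-m/m


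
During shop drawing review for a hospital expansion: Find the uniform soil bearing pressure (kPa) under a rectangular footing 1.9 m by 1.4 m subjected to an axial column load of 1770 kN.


A = 1.9 * 1.4 = 2.66 m^2
q = P / A = 1770 / 2.66
= 665.4135 kPa

665.4135 kPa


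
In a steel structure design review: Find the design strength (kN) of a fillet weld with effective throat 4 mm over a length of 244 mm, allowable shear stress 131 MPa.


Strength = throat * length * allowable stress
= 4 * 244 * 131 N
= 127856 N
= 127.86 kN

127.86 kN


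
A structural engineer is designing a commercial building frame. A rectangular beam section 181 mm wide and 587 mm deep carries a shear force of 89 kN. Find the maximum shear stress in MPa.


A = b * h = 181 * 587 = 106247 mm^2
V = 89 kN = 89000.0 N
tau_max = 1.5 * V / A = 1.5 * 89000.0 / 106247
= 1.2565 MPa

1.2565 MPa


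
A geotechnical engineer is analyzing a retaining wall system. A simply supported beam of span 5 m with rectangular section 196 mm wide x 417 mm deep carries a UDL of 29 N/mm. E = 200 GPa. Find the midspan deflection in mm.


I = 196 * 417^3 / 12 = 1184357979.0 mm^4
L = 5000.0 mm, w = 29 N/mm, E = 200000.0 MPa
delta = 5 * w * L^4 / (384 * E * I)
= 5 * 29 * 5000.0^4 / (384 * 200000.0 * 1184357979.0)
= 0.9963 mm

0.9963 mm


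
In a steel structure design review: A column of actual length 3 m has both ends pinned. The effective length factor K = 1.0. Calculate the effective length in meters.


L_eff = K * L
= 1.0 * 3
= 3.0 m

3.0 m


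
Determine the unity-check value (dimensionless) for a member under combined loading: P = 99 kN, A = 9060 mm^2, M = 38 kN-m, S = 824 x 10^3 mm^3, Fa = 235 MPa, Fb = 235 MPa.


f_a = P / A = 99000.0 / 9060 = 10.9272 MPa
f_b = M / S = 38000000.0 / 824000.0 = 46.1165 MPa
Ratio = f_a / Fa + f_b / Fb
= 10.9272 / 235 + 46.1165 / 235
= 0.2427 (dimensionless)

0.2427 (dimensionless)


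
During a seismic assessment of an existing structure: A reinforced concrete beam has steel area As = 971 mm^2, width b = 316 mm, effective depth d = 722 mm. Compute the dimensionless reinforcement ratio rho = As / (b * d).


rho = As / (b * d)
= 971 / (316 * 722)
= 971 / 228152
= 0.004256 (dimensionless)

0.004256 (dimensionless)


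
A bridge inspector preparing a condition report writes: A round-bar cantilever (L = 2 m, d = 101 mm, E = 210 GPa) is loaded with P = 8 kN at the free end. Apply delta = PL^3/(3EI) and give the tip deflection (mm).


I = pi * d^4 / 64 = pi * 101^4 / 64 = 5108052.99 mm^4
L = 2000.0 mm, P = 8000.0 N, E = 210000.0 MPa
delta = P * L^3 / (3 * E * I)
= 8000.0 * 2000.0^3 / (3 * 210000.0 * 5108052.99)
= 19.8877 mm

19.8877 mm


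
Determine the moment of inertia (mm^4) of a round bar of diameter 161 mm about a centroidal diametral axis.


r = d / 2 = 161 / 2 = 80.5 mm
I = pi * r^4 / 4 = pi * 80.5^4 / 4
= 32981727.78 mm^4

32981727.78 mm^4


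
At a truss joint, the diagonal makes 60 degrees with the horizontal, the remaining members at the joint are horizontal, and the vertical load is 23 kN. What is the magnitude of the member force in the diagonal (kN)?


At the joint, only the diagonal has a vertical component, so vertical equilibrium gives:
F * sin(60) = 23
F = 23 / sin(60)
= 23 / 0.866025
= 26.56 kN

26.56 kN


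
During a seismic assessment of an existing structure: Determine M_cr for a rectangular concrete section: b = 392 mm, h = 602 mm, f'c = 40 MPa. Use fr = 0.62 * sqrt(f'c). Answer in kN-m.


fr = 0.62 * sqrt(40) = 0.62 * 6.3246 = 3.9212 MPa
I = 392 * 602^3 / 12 = 7126795461.33 mm^4
y_t = 301.0 mm
M_cr = fr * I / y_t = 3.9212 * 7126795461.33 / 301.0 N-mm
= 92.8431 kN-m

92.8431 kN-m


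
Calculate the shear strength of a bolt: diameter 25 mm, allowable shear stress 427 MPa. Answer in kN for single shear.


A = pi * d^2 / 4 = pi * 25^2 / 4 = 490.8739 mm^2
V = f_v * A / 1000 = 427 * 490.8739 / 1000
= 209.6031 kN

209.6031 kN


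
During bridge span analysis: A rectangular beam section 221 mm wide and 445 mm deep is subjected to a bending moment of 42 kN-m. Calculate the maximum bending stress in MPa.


I = b * h^3 / 12 = 221 * 445^3 / 12 = 1622897385.42 mm^4
y = h / 2 = 445 / 2 = 222.5 mm
M = 42 kN-m = 42000000.0 N-mm
sigma = M * y / I = 42000000.0 * 222.5 / 1622897385.42
= 5.76 MPa

5.76 MPa


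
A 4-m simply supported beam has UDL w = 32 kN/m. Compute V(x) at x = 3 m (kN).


R_A = w * L / 2 = 32 * 4 / 2 = 64.0 kN
V(x) = R_A - w * x = 64.0 - 32 * 3
= -32.0 kN

-32.0 kN


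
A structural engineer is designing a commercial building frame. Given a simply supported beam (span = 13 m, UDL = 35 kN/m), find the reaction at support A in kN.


Total load = w * L = 35 * 13 = 455 kN
By symmetry, each reaction R = total / 2 = 455 / 2 = 227.5 kN

227.5 kN


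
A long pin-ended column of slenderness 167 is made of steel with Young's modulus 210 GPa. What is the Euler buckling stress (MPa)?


sigma_cr = pi^2 * E / lambda^2
= 9.8696 * 210000.0 / 167^2
= 9.8696 * 210000.0 / 27889
= 74.3166 MPa

74.3166 MPa


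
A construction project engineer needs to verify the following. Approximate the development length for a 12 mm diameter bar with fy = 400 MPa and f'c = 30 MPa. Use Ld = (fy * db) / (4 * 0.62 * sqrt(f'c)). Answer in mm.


Ld = (fy * db) / (4 * 0.62 * sqrt(f'c))
= (400 * 12) / (4 * 0.62 * sqrt(30))
= 4800 / 13.5835
= 353.37 mm

353.37 mm


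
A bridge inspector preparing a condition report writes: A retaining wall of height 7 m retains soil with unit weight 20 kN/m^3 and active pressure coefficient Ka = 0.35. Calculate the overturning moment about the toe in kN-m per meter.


Pa = 0.5 * Ka * gamma * H^2
= 0.5 * 0.35 * 20 * 7^2
= 171.5 kN/m
Arm = H / 3 = 7 / 3 = 2.3333 m
Mo = Pa * arm = Pa * H / 3 = 171.5 * 7 / 3 = 400.1667 kN-m/m

400.1667 kN-m/m


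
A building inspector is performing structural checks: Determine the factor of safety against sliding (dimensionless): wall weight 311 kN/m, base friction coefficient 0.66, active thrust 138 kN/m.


Resisting force = mu * W = 0.66 * 311 = 205.26 kN/m
FOS = Resisting / Driving = 205.26 / 138
= 1.4874 (dimensionless)

1.4874 (dimensionless)


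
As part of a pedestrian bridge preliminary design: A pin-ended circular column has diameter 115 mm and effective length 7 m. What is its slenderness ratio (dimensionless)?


Radius of gyration r = d / 4 = 115 / 4 = 28.75 mm
L_eff = 7000.0 mm
Slenderness ratio = L / r = 7000.0 / 28.75 = 243.48 (dimensionless)

243.48 (dimensionless)


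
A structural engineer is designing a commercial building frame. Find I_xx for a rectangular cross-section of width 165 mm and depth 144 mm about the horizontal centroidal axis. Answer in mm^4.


I = b * h^3 / 12
= 165 * 144^3 / 12
= 165 * 2985984 / 12
= 41057280.0 mm^4

41057280.0 mm^4


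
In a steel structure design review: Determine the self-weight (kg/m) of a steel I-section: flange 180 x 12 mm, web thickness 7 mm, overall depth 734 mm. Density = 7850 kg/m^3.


A_flanges = 2 * 180 * 12 = 4320 mm^2
A_web = (734 - 2 * 12) * 7 = 4970 mm^2
A_total = 4320 + 4970 = 9290 mm^2 = 0.009290 m^2
Weight = rho * A = 7850 * 0.009290 = 72.9265 kg/m

72.9265 kg/m


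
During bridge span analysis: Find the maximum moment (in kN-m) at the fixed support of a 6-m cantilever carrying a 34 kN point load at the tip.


For a cantilever with a point load at the free end:
M_max = P * L = 34 * 6 = 204 kN-m

204 kN-m


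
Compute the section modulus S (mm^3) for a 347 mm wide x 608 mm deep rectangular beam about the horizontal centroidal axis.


S = b * h^2 / 6
= 347 * 608^2 / 6
= 347 * 369664 / 6
= 21378901.33 mm^3

21378901.33 mm^3


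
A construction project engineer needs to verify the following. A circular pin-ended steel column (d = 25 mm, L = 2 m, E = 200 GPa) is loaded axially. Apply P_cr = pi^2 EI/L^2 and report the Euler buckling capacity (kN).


I = pi * d^4 / 64 = 19174.76 mm^4
L = 2000.0 mm
P_cr = pi^2 * E * I / L^2
= 9.8696 * 200000.0 * 19174.76 / 2000.0^2
= 9462.36 N = 9.4624 kN

9.4624 kN


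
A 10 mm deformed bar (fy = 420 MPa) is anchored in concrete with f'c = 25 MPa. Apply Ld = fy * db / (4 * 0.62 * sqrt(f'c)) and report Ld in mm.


Ld = (fy * db) / (4 * 0.62 * sqrt(f'c))
= (420 * 10) / (4 * 0.62 * sqrt(25))
= 4200 / 12.4
= 338.71 mm

338.71 mm


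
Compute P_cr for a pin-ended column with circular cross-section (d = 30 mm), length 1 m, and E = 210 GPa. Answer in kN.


I = pi * d^4 / 64 = 39760.78 mm^4
L = 1000.0 mm
P_cr = pi^2 * E * I / L^2
= 9.8696 * 210000.0 * 39760.78 / 1000.0^2
= 82408.87 N = 82.4089 kN

82.4089 kN


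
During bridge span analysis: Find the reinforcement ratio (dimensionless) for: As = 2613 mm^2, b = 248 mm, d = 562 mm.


rho = As / (b * d)
= 2613 / (248 * 562)
= 2613 / 139376
= 0.018748 (dimensionless)

0.018748 (dimensionless)


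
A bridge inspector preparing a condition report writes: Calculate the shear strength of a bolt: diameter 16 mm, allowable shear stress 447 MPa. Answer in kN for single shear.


A = pi * d^2 / 4 = pi * 16^2 / 4 = 201.0619 mm^2
V = f_v * A / 1000 = 447 * 201.0619 / 1000
= 89.8747 kN

89.8747 kN


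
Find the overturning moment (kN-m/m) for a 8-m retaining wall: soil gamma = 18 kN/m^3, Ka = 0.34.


Pa = 0.5 * Ka * gamma * H^2
= 0.5 * 0.34 * 18 * 8^2
= 195.84 kN/m
Arm = H / 3 = 8 / 3 = 2.6667 m
Mo = Pa * arm = Pa * H / 3 = 195.84 * 8 / 3 = 522.24 kN-m/m

522.24 kN-m/m


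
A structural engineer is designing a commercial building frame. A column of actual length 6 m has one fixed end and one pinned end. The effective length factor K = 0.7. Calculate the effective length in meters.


L_eff = K * L
= 0.7 * 6
= 4.2 m

4.2 m


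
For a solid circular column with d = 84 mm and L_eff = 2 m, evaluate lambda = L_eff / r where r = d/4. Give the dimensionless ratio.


Radius of gyration r = d / 4 = 84 / 4 = 21.0 mm
L_eff = 2000.0 mm
Slenderness ratio = L / r = 2000.0 / 21.0 = 95.24 (dimensionless)

95.24 (dimensionless)


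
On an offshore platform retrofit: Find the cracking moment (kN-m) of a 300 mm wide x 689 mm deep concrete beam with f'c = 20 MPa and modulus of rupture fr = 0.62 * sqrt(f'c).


fr = 0.62 * sqrt(20) = 0.62 * 4.4721 = 2.7727 MPa
I = 300 * 689^3 / 12 = 8177069225.0 mm^4
y_t = 344.5 mm
M_cr = fr * I / y_t = 2.7727 * 8177069225.0 / 344.5 N-mm
= 65.8135 kN-m

65.8135 kN-m


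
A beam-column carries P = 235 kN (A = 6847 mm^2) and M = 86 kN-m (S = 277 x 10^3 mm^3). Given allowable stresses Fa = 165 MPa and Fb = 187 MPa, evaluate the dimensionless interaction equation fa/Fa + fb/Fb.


f_a = P / A = 235000.0 / 6847 = 34.3216 MPa
f_b = M / S = 86000000.0 / 277000.0 = 310.4693 MPa
Ratio = f_a / Fa + f_b / Fb
= 34.3216 / 165 + 310.4693 / 187
= 1.8683 (dimensionless)

1.8683 (dimensionless)


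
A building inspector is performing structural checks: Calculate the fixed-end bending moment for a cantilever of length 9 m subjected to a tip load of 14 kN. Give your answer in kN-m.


For a cantilever with a point load at the free end:
M_max = P * L = 14 * 9 = 126 kN-m

126 kN-m


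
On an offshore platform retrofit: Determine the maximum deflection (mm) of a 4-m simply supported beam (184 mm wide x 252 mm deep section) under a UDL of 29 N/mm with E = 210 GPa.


I = 184 * 252^3 / 12 = 245379456.0 mm^4
L = 4000.0 mm, w = 29 N/mm, E = 210000.0 MPa
delta = 5 * w * L^4 / (384 * E * I)
= 5 * 29 * 4000.0^4 / (384 * 210000.0 * 245379456.0)
= 1.8759 mm

1.8759 mm


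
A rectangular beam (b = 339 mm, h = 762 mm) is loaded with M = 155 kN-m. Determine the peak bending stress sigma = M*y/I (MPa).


I = b * h^3 / 12 = 339 * 762^3 / 12 = 12499233066.0 mm^4
y = h / 2 = 762 / 2 = 381.0 mm
M = 155 kN-m = 155000000.0 N-mm
sigma = M * y / I = 155000000.0 * 381.0 / 12499233066.0
= 4.72 MPa

4.72 MPa


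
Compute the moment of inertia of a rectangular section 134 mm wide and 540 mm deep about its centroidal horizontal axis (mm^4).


I = b * h^3 / 12
= 134 * 540^3 / 12
= 134 * 157464000 / 12
= 1758348000.0 mm^4

1758348000.0 mm^4


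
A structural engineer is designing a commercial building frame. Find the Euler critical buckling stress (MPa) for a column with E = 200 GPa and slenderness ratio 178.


sigma_cr = pi^2 * E / lambda^2
= 9.8696 * 200000.0 / 178^2
= 9.8696 * 200000.0 / 31684
= 62.3002 MPa

62.3002 MPa


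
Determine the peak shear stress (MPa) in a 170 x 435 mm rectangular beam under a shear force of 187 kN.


A = b * h = 170 * 435 = 73950 mm^2
V = 187 kN = 187000.0 N
tau_max = 1.5 * V / A = 1.5 * 187000.0 / 73950
= 3.7931 MPa

3.7931 MPa


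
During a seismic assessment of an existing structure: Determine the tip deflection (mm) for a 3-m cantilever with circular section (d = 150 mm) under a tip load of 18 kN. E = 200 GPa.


I = pi * d^4 / 64 = pi * 150^4 / 64 = 24850488.76 mm^4
L = 3000.0 mm, P = 18000.0 N, E = 200000.0 MPa
delta = P * L^3 / (3 * E * I)
= 18000.0 * 3000.0^3 / (3 * 200000.0 * 24850488.76)
= 32.5949 mm

32.5949 mm


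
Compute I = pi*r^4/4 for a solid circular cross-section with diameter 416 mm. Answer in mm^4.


r = d / 2 = 416 / 2 = 208.0 mm
I = pi * r^4 / 4 = pi * 208.0^4 / 4
= 1470087623.13 mm^4

1470087623.13 mm^4


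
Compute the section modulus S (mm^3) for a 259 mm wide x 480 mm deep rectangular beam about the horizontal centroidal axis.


S = b * h^2 / 6
= 259 * 480^2 / 6
= 259 * 230400 / 6
= 9945600.0 mm^3

9945600.0 mm^3


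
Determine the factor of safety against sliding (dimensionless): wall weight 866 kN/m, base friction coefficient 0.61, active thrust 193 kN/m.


Resisting force = mu * W = 0.61 * 866 = 528.26 kN/m
FOS = Resisting / Driving = 528.26 / 193
= 2.7371 (dimensionless)

2.7371 (dimensionless)


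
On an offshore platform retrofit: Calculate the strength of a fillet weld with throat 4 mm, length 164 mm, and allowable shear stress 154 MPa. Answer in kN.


Strength = throat * length * allowable stress
= 4 * 164 * 154 N
= 101024 N
= 101.02 kN

101.02 kN


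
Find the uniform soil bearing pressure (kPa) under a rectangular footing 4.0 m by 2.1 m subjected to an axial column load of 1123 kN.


A = 4.0 * 2.1 = 8.4 m^2
q = P / A = 1123 / 8.4
= 133.6905 kPa

133.6905 kPa


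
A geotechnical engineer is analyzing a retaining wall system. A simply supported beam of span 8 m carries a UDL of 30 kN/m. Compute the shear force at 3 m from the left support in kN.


R_A = w * L / 2 = 30 * 8 / 2 = 120.0 kN
V(x) = R_A - w * x = 120.0 - 30 * 3
= 30.0 kN

30.0 kN


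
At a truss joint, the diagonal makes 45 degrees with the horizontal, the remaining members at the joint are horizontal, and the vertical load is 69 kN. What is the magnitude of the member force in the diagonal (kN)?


At the joint, only the diagonal has a vertical component, so vertical equilibrium gives:
F * sin(45) = 69
F = 69 / sin(45)
= 69 / 0.707107
= 97.58 kN

97.58 kN


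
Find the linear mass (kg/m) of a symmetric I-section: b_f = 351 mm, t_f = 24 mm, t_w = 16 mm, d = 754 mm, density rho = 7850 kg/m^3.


A_flanges = 2 * 351 * 24 = 16848 mm^2
A_web = (754 - 2 * 24) * 16 = 11296 mm^2
A_total = 16848 + 11296 = 28144 mm^2 = 0.028144 m^2
Weight = rho * A = 7850 * 0.028144 = 220.9304 kg/m

220.9304 kg/m


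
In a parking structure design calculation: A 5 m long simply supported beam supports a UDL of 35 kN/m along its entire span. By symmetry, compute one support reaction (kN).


Total load = w * L = 35 * 5 = 175 kN
By symmetry, each reaction R = total / 2 = 175 / 2 = 87.5 kN

87.5 kN
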